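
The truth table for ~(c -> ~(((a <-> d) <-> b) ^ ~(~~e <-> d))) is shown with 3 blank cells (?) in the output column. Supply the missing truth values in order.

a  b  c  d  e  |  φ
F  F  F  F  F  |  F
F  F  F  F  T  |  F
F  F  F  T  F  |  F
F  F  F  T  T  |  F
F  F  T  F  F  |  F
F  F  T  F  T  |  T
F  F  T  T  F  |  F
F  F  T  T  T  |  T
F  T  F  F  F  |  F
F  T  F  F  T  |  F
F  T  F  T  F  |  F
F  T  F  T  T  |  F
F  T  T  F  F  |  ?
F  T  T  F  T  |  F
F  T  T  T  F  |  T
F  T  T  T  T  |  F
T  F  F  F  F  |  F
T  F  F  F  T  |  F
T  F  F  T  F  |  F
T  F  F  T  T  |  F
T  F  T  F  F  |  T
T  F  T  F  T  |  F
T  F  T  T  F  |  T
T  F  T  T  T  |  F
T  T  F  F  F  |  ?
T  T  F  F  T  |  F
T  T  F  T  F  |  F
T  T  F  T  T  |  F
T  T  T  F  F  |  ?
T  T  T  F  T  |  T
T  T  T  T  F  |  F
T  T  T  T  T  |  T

T, F, F

Row a=F, b=T, c=T, d=F, e=F: ~(((a <-> d) <-> b) ^ ~(~~e <-> d)) = F, (c -> ~(((a <-> d) <-> b) ^ ~(~~e <-> d))) = F, so the formula = T.
Row a=T, b=T, c=F, d=F, e=F: ~(((a <-> d) <-> b) ^ ~(~~e <-> d)) = T, (c -> ~(((a <-> d) <-> b) ^ ~(~~e <-> d))) = T, so the formula = F.
Row a=T, b=T, c=T, d=F, e=F: ~(((a <-> d) <-> b) ^ ~(~~e <-> d)) = T, (c -> ~(((a <-> d) <-> b) ^ ~(~~e <-> d))) = T, so the formula = F.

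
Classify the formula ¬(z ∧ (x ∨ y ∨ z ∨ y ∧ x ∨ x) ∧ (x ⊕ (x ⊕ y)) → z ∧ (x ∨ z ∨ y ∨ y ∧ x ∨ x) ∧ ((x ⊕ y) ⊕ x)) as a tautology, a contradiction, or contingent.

contradiction

x | y | z | φ
- | - | - | -
T | T | T | F
T | T | F | F
T | F | T | F
T | F | F | F
F | T | T | F
F | T | F | F
F | F | T | F
F | F | F | F
Every row is F, so the formula is a contradiction.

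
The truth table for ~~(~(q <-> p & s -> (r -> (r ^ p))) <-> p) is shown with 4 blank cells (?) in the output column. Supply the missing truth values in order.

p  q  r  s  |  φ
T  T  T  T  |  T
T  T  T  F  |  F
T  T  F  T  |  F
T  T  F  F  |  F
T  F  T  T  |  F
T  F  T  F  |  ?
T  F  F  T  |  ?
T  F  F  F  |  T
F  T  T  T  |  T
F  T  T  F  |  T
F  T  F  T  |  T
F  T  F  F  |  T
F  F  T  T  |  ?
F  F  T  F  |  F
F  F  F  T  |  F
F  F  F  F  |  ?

T, T, F, F

Row p=T, q=F, r=T, s=F: (~(q <-> p & s -> (r -> (r ^ p))) <-> p) = T, ~(~(q <-> p & s -> (r -> (r ^ p))) <-> p) = F, so the formula = T.
Row p=T, q=F, r=F, s=T: (~(q <-> p & s -> (r -> (r ^ p))) <-> p) = T, ~(~(q <-> p & s -> (r -> (r ^ p))) <-> p) = F, so the formula = T.
Row p=F, q=F, r=T, s=T: (~(q <-> p & s -> (r -> (r ^ p))) <-> p) = F, ~(~(q <-> p & s -> (r -> (r ^ p))) <-> p) = T, so the formula = F.
Row p=F, q=F, r=F, s=F: (~(q <-> p & s -> (r -> (r ^ p))) <-> p) = F, ~(~(q <-> p & s -> (r -> (r ^ p))) <-> p) = T, so the formula = F.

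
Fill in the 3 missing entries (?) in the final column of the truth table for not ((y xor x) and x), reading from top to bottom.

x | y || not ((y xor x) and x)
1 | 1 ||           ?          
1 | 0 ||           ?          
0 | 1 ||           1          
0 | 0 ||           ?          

1, 0, 1

Row x=1, y=1: (y xor x) = 0, ((y xor x) and x) = 0, so not ((y xor x) and x) = 1.
Row x=1, y=0: (y xor x) = 1, ((y xor x) and x) = 1, so not ((y xor x) and x) = 0.
Row x=0, y=0: (y xor x) = 0, ((y xor x) and x) = 0, so not ((y xor x) and x) = 1.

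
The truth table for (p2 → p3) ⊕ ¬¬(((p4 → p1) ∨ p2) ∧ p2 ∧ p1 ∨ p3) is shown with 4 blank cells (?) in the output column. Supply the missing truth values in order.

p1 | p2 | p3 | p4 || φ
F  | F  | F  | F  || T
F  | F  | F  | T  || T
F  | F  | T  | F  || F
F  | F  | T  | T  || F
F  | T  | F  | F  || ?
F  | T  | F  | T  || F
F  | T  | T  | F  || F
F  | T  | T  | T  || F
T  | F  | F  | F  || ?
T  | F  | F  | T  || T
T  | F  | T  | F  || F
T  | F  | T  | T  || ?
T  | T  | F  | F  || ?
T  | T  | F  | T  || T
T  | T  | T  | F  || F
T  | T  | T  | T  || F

F, T, F, T

Row p1=F, p2=T, p3=F, p4=F: (p2 → p3) = F, ¬¬(((p4 → p1) ∨ p2) ∧ p2 ∧ p1 ∨ p3) = F, so the formula = F.
Row p1=T, p2=F, p3=F, p4=F: (p2 → p3) = T, ¬¬(((p4 → p1) ∨ p2) ∧ p2 ∧ p1 ∨ p3) = F, so the formula = T.
Row p1=T, p2=F, p3=T, p4=T: (p2 → p3) = T, ¬¬(((p4 → p1) ∨ p2) ∧ p2 ∧ p1 ∨ p3) = T, so the formula = F.
Row p1=T, p2=T, p3=F, p4=F: (p2 → p3) = F, ¬¬(((p4 → p1) ∨ p2) ∧ p2 ∧ p1 ∨ p3) = T, so the formula = T.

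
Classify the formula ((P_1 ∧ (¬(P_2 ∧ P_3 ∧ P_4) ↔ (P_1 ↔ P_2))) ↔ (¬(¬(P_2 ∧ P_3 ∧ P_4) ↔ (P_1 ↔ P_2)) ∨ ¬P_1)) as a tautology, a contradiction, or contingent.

 P_1  |  P_2  |  P_3  |  P_4  || (P_2 ∧ P_3 ∧ P_4) | ¬(P_2 ∧ P_3 ∧ P_4) | (P_1 ↔ P_2) |  ¬P_1 |   φ  
False | False | False | False ||       False       |        True        |     True    |  True | False
False | False | False |  True ||       False       |        True        |     True    |  True | False
False | False |  True | False ||       False       |        True        |     True    |  True | False
False | False |  True |  True ||       False       |        True        |     True    |  True | False
False |  True | False | False ||       False       |        True        |    False    |  True | False
False |  True | False |  True ||       False       |        True        |    False    |  True | False
False |  True |  True | False ||       False       |        True        |    False    |  True | False
False |  True |  True |  True ||        True       |       False        |    False    |  True | False
 True | False | False | False ||       False       |        True        |    False    | False | False
 True | False | False |  True ||       False       |        True        |    False    | False | False
 True | False |  True | False ||       False       |        True        |    False    | False | False
 True | False |  True |  True ||       False       |        True        |    False    | False | False
 True |  True | False | False ||       False       |        True        |     True    | False | False
 True |  True | False |  True ||       False       |        True        |     True    | False | False
 True |  True |  True | False ||       False       |        True        |     True    | False | False
 True |  True |  True |  True ||        True       |       False        |     True    | False | False
Every row is False, so the formula is a contradiction.

contradiction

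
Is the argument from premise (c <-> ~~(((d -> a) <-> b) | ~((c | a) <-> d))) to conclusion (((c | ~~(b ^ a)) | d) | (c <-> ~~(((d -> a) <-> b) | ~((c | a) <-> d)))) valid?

yes

a | b | c | d || φ | ψ
1 | 1 | 1 | 1 || 1 | 1
1 | 1 | 1 | 0 || 1 | 1
1 | 1 | 0 | 1 || 0 | 1
1 | 1 | 0 | 0 || 0 | 0
1 | 0 | 1 | 1 || 0 | 1
1 | 0 | 1 | 0 || 1 | 1
1 | 0 | 0 | 1 || 1 | 1
1 | 0 | 0 | 0 || 0 | 1
0 | 1 | 1 | 1 || 0 | 1
0 | 1 | 1 | 0 || 1 | 1
0 | 1 | 0 | 1 || 0 | 1
0 | 1 | 0 | 0 || 0 | 1
0 | 0 | 1 | 1 || 1 | 1
0 | 0 | 1 | 0 || 1 | 1
0 | 0 | 0 | 1 || 0 | 1
0 | 0 | 0 | 0 || 1 | 1
In every row where φ is true, ψ is also true, so φ ⊨ ψ.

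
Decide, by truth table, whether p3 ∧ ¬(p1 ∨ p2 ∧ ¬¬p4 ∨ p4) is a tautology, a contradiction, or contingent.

contingent

p1 | p2 | p3 | p4 | (p3 ∧ ¬(p1 ∨ (p2 ∧ ¬¬p4) ∨ p4))
-- | -- | -- | -- | -------------------------------
T  | T  | T  | T  |                F               
T  | T  | T  | F  |                F               
T  | T  | F  | T  |                F               
T  | T  | F  | F  |                F               
T  | F  | T  | T  |                F               
T  | F  | T  | F  |                F               
T  | F  | F  | T  |                F               
T  | F  | F  | F  |                F               
F  | T  | T  | T  |                F               
F  | T  | T  | F  |                T               
F  | T  | F  | T  |                F               
F  | T  | F  | F  |                F               
F  | F  | T  | T  |                F               
F  | F  | T  | F  |                T               
F  | F  | F  | T  |                F               
F  | F  | F  | F  |                F               
2 of 16 rows are T, so the formula is contingent.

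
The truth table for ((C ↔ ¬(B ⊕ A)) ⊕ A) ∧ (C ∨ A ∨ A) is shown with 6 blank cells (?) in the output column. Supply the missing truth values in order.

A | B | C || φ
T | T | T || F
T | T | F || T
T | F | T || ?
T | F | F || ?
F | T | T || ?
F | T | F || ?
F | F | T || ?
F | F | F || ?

T, F, F, F, T, F

Row A=T, B=F, C=T: ((C ↔ ¬(B ⊕ A)) ⊕ A) = T, (C ∨ A ∨ A) = T, so the formula = T.
Row A=T, B=F, C=F: ((C ↔ ¬(B ⊕ A)) ⊕ A) = F, (C ∨ A ∨ A) = T, so the formula = F.
Row A=F, B=T, C=T: ((C ↔ ¬(B ⊕ A)) ⊕ A) = F, (C ∨ A ∨ A) = T, so the formula = F.
Row A=F, B=T, C=F: ((C ↔ ¬(B ⊕ A)) ⊕ A) = T, (C ∨ A ∨ A) = F, so the formula = F.
Row A=F, B=F, C=T: ((C ↔ ¬(B ⊕ A)) ⊕ A) = T, (C ∨ A ∨ A) = T, so the formula = T.
Row A=F, B=F, C=F: ((C ↔ ¬(B ⊕ A)) ⊕ A) = F, (C ∨ A ∨ A) = F, so the formula = F.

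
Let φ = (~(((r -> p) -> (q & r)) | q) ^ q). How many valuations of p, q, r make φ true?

7

p  q  r  |  φ
T  T  T  |  T
T  T  F  |  T
T  F  T  |  T
T  F  F  |  T
F  T  T  |  T
F  T  F  |  T
F  F  T  |  F
F  F  F  |  T
The formula is true on 7 of the 8 rows.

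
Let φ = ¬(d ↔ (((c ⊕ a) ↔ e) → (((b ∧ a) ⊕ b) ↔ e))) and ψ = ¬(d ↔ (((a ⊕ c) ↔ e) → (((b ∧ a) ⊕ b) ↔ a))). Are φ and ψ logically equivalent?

not equivalent

a | b | c | d | e | φ | ψ
- | - | - | - | - | - | -
0 | 0 | 0 | 0 | 0 | 1 | 1
0 | 0 | 0 | 0 | 1 | 1 | 1
0 | 0 | 0 | 1 | 0 | 0 | 0
0 | 0 | 0 | 1 | 1 | 0 | 0
0 | 0 | 1 | 0 | 0 | 1 | 1
0 | 0 | 1 | 0 | 1 | 0 | 1
0 | 0 | 1 | 1 | 0 | 0 | 0
0 | 0 | 1 | 1 | 1 | 1 | 0
0 | 1 | 0 | 0 | 0 | 0 | 0
0 | 1 | 0 | 0 | 1 | 1 | 1
0 | 1 | 0 | 1 | 0 | 1 | 1
0 | 1 | 0 | 1 | 1 | 0 | 0
0 | 1 | 1 | 0 | 0 | 1 | 1
0 | 1 | 1 | 0 | 1 | 1 | 0
0 | 1 | 1 | 1 | 0 | 0 | 0
0 | 1 | 1 | 1 | 1 | 0 | 1
1 | 0 | 0 | 0 | 0 | 1 | 1
1 | 0 | 0 | 0 | 1 | 0 | 0
1 | 0 | 0 | 1 | 0 | 0 | 0
1 | 0 | 0 | 1 | 1 | 1 | 1
1 | 0 | 1 | 0 | 0 | 1 | 0
1 | 0 | 1 | 0 | 1 | 1 | 1
1 | 0 | 1 | 1 | 0 | 0 | 1
1 | 0 | 1 | 1 | 1 | 0 | 0
1 | 1 | 0 | 0 | 0 | 1 | 1
1 | 1 | 0 | 0 | 1 | 0 | 0
1 | 1 | 0 | 1 | 0 | 0 | 0
1 | 1 | 0 | 1 | 1 | 1 | 1
1 | 1 | 1 | 0 | 0 | 1 | 0
1 | 1 | 1 | 0 | 1 | 1 | 1
1 | 1 | 1 | 1 | 0 | 0 | 1
1 | 1 | 1 | 1 | 1 | 0 | 0
The columns differ at a=0, b=0, c=1, d=0, e=1 (φ=0, ψ=1), so they are not equivalent.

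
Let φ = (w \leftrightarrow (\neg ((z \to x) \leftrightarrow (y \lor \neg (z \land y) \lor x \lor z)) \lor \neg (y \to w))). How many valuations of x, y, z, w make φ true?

5

x  y  z  w  |  (z \to x)  (z \land y)  \neg (z \land y)  (y \to w)  \neg (y \to w)  φ
F  F  F  F  |      T           F              T              T            F         T
F  F  F  T  |      T           F              T              T            F         F
F  F  T  F  |      F           F              T              T            F         F
F  F  T  T  |      F           F              T              T            F         T
F  T  F  F  |      T           F              T              F            T         F
F  T  F  T  |      T           F              T              T            F         F
F  T  T  F  |      F           T              F              F            T         F
F  T  T  T  |      F           T              F              T            F         T
T  F  F  F  |      T           F              T              T            F         T
T  F  F  T  |      T           F              T              T            F         F
T  F  T  F  |      T           F              T              T            F         T
T  F  T  T  |      T           F              T              T            F         F
T  T  F  F  |      T           F              T              F            T         F
T  T  F  T  |      T           F              T              T            F         F
T  T  T  F  |      T           T              F              F            T         F
T  T  T  T  |      T           T              F              T            F         F
The formula is true on 5 of the 16 rows.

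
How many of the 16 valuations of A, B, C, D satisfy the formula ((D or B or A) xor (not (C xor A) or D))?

4

A | B | C | D || (D or B or A) | (C xor A) | not (C xor A) | (not (C xor A) or D) | φ
T | T | T | T ||       T       |     F     |       T       |          T           | F
T | T | T | F ||       T       |     F     |       T       |          T           | F
T | T | F | T ||       T       |     T     |       F       |          T           | F
T | T | F | F ||       T       |     T     |       F       |          F           | T
T | F | T | T ||       T       |     F     |       T       |          T           | F
T | F | T | F ||       T       |     F     |       T       |          T           | F
T | F | F | T ||       T       |     T     |       F       |          T           | F
T | F | F | F ||       T       |     T     |       F       |          F           | T
F | T | T | T ||       T       |     T     |       F       |          T           | F
F | T | T | F ||       T       |     T     |       F       |          F           | T
F | T | F | T ||       T       |     F     |       T       |          T           | F
F | T | F | F ||       T       |     F     |       T       |          T           | F
F | F | T | T ||       T       |     T     |       F       |          T           | F
F | F | T | F ||       F       |     T     |       F       |          F           | F
F | F | F | T ||       T       |     F     |       T       |          T           | F
F | F | F | F ||       F       |     F     |       T       |          T           | T
The formula is true on 4 of the 16 rows.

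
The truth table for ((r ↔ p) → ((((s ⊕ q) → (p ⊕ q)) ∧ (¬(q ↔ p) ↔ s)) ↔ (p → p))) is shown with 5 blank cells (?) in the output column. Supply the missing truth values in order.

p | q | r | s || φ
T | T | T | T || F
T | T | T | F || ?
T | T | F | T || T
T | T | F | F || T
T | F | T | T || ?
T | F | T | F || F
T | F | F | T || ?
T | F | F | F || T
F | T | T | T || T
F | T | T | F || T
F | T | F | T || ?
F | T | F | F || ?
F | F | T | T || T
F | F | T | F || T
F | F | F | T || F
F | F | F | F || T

F, T, T, T, F

Row p=T, q=T, r=T, s=F: (r ↔ p) = T, ((((s ⊕ q) → (p ⊕ q)) ∧ (¬(q ↔ p) ↔ s)) ↔ (p → p)) = F, so the formula = F.
Row p=T, q=F, r=T, s=T: (r ↔ p) = T, ((((s ⊕ q) → (p ⊕ q)) ∧ (¬(q ↔ p) ↔ s)) ↔ (p → p)) = T, so the formula = T.
Row p=T, q=F, r=F, s=T: (r ↔ p) = F, ((((s ⊕ q) → (p ⊕ q)) ∧ (¬(q ↔ p) ↔ s)) ↔ (p → p)) = T, so the formula = T.
Row p=F, q=T, r=F, s=T: (r ↔ p) = T, ((((s ⊕ q) → (p ⊕ q)) ∧ (¬(q ↔ p) ↔ s)) ↔ (p → p)) = T, so the formula = T.
Row p=F, q=T, r=F, s=F: (r ↔ p) = T, ((((s ⊕ q) → (p ⊕ q)) ∧ (¬(q ↔ p) ↔ s)) ↔ (p → p)) = F, so the formula = F.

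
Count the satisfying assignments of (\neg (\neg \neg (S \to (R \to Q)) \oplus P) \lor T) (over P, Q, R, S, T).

24

P | Q | R | S | T | φ
- | - | - | - | - | -
T | T | T | T | T | T
T | T | T | T | F | T
T | T | T | F | T | T
T | T | T | F | F | T
T | T | F | T | T | T
T | T | F | T | F | T
T | T | F | F | T | T
T | T | F | F | F | T
T | F | T | T | T | T
T | F | T | T | F | F
T | F | T | F | T | T
T | F | T | F | F | T
T | F | F | T | T | T
T | F | F | T | F | T
T | F | F | F | T | T
T | F | F | F | F | T
F | T | T | T | T | T
F | T | T | T | F | F
F | T | T | F | T | T
F | T | T | F | F | F
F | T | F | T | T | T
F | T | F | T | F | F
F | T | F | F | T | T
F | T | F | F | F | F
F | F | T | T | T | T
F | F | T | T | F | T
F | F | T | F | T | T
F | F | T | F | F | F
F | F | F | T | T | T
F | F | F | T | F | F
F | F | F | F | T | T
F | F | F | F | F | F
The formula is true on 24 of the 32 rows.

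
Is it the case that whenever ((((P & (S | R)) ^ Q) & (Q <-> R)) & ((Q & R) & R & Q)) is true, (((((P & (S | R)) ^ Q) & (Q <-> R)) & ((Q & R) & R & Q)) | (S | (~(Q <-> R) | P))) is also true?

yes

P | Q | R | S | φ | ψ
- | - | - | - | - | -
1 | 1 | 1 | 1 | 0 | 1
1 | 1 | 1 | 0 | 0 | 1
1 | 1 | 0 | 1 | 0 | 1
1 | 1 | 0 | 0 | 0 | 1
1 | 0 | 1 | 1 | 0 | 1
1 | 0 | 1 | 0 | 0 | 1
1 | 0 | 0 | 1 | 0 | 1
1 | 0 | 0 | 0 | 0 | 1
0 | 1 | 1 | 1 | 1 | 1
0 | 1 | 1 | 0 | 1 | 1
0 | 1 | 0 | 1 | 0 | 1
0 | 1 | 0 | 0 | 0 | 1
0 | 0 | 1 | 1 | 0 | 1
0 | 0 | 1 | 0 | 0 | 1
0 | 0 | 0 | 1 | 0 | 1
0 | 0 | 0 | 0 | 0 | 0
In every row where φ is true, ψ is also true, so φ ⊨ ψ.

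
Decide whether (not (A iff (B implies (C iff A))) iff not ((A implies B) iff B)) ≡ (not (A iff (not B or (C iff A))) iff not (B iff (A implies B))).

A  B  C  |  φ  ψ
1  1  1  |  1  1
1  1  0  |  0  0
1  0  1  |  1  1
1  0  0  |  1  1
0  1  1  |  1  1
0  1  0  |  0  0
0  0  1  |  1  1
0  0  0  |  1  1
The columns for φ and ψ agree on every row, so they are logically equivalent.

equivalent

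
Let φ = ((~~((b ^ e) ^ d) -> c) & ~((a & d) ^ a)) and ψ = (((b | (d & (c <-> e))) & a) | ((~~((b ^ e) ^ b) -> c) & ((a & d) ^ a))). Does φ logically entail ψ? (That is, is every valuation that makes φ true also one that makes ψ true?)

a  b  c  d  e  |  φ  ψ
1  1  1  1  1  |  1  1
1  1  1  1  0  |  1  1
1  1  1  0  1  |  0  1
1  1  1  0  0  |  0  1
1  1  0  1  1  |  0  1
1  1  0  1  0  |  1  1
1  1  0  0  1  |  0  1
1  1  0  0  0  |  0  1
1  0  1  1  1  |  1  1
1  0  1  1  0  |  1  0
1  0  1  0  1  |  0  1
1  0  1  0  0  |  0  1
1  0  0  1  1  |  1  0
1  0  0  1  0  |  0  1
1  0  0  0  1  |  0  0
1  0  0  0  0  |  0  1
0  1  1  1  1  |  1  0
0  1  1  1  0  |  1  0
0  1  1  0  1  |  1  0
0  1  1  0  0  |  1  0
0  1  0  1  1  |  0  0
0  1  0  1  0  |  1  0
0  1  0  0  1  |  1  0
0  1  0  0  0  |  0  0
0  0  1  1  1  |  1  0
0  0  1  1  0  |  1  0
0  0  1  0  1  |  1  0
0  0  1  0  0  |  1  0
0  0  0  1  1  |  1  0
0  0  0  1  0  |  0  0
0  0  0  0  1  |  0  0
0  0  0  0  0  |  1  0
At a=1, b=0, c=1, d=1, e=0 we have φ true but ψ false, so φ does not entail ψ.

no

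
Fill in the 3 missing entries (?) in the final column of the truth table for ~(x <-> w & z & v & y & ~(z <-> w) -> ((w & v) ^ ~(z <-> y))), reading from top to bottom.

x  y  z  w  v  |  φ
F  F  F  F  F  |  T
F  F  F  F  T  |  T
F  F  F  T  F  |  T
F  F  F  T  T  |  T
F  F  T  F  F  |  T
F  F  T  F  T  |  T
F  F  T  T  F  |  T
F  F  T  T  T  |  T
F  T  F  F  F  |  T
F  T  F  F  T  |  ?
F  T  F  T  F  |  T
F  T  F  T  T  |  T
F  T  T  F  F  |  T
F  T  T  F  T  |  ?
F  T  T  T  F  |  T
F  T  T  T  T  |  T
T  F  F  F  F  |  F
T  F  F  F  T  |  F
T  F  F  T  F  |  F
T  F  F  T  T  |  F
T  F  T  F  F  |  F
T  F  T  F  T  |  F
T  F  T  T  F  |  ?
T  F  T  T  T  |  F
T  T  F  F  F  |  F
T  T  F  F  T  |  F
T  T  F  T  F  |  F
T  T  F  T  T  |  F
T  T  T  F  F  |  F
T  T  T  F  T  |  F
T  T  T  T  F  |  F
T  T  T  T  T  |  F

T, T, F

Row x=F, y=T, z=F, w=F, v=T: (w & z & v & y & ~(z <-> w) -> ((w & v) ^ ~(z <-> y))) = T, (x <-> w & z & v & y & ~(z <-> w) -> ((w & v) ^ ~(z <-> y))) = F, so the formula = T.
Row x=F, y=T, z=T, w=F, v=T: (w & z & v & y & ~(z <-> w) -> ((w & v) ^ ~(z <-> y))) = T, (x <-> w & z & v & y & ~(z <-> w) -> ((w & v) ^ ~(z <-> y))) = F, so the formula = T.
Row x=T, y=F, z=T, w=T, v=F: (w & z & v & y & ~(z <-> w) -> ((w & v) ^ ~(z <-> y))) = T, (x <-> w & z & v & y & ~(z <-> w) -> ((w & v) ^ ~(z <-> y))) = T, so the formula = F.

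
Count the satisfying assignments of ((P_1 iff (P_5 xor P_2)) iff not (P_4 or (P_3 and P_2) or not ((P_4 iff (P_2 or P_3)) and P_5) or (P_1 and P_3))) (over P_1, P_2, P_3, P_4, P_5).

16

P_1 | P_2 | P_3 | P_4 | P_5 | φ
--- | --- | --- | --- | --- | -
 F  |  F  |  F  |  F  |  F  | F
 F  |  F  |  F  |  F  |  T  | F
 F  |  F  |  F  |  T  |  F  | F
 F  |  F  |  F  |  T  |  T  | T
 F  |  F  |  T  |  F  |  F  | F
 F  |  F  |  T  |  F  |  T  | T
 F  |  F  |  T  |  T  |  F  | F
 F  |  F  |  T  |  T  |  T  | T
 F  |  T  |  F  |  F  |  F  | T
 F  |  T  |  F  |  F  |  T  | F
 F  |  T  |  F  |  T  |  F  | T
 F  |  T  |  F  |  T  |  T  | F
 F  |  T  |  T  |  F  |  F  | T
 F  |  T  |  T  |  F  |  T  | F
 F  |  T  |  T  |  T  |  F  | T
 F  |  T  |  T  |  T  |  T  | F
 T  |  F  |  F  |  F  |  F  | T
 T  |  F  |  F  |  F  |  T  | T
 T  |  F  |  F  |  T  |  F  | T
 T  |  F  |  F  |  T  |  T  | F
 T  |  F  |  T  |  F  |  F  | T
 T  |  F  |  T  |  F  |  T  | F
 T  |  F  |  T  |  T  |  F  | T
 T  |  F  |  T  |  T  |  T  | F
 T  |  T  |  F  |  F  |  F  | F
 T  |  T  |  F  |  F  |  T  | T
 T  |  T  |  F  |  T  |  F  | F
 T  |  T  |  F  |  T  |  T  | T
 T  |  T  |  T  |  F  |  F  | F
 T  |  T  |  T  |  F  |  T  | T
 T  |  T  |  T  |  T  |  F  | F
 T  |  T  |  T  |  T  |  T  | T
The formula is true on 16 of the 32 rows.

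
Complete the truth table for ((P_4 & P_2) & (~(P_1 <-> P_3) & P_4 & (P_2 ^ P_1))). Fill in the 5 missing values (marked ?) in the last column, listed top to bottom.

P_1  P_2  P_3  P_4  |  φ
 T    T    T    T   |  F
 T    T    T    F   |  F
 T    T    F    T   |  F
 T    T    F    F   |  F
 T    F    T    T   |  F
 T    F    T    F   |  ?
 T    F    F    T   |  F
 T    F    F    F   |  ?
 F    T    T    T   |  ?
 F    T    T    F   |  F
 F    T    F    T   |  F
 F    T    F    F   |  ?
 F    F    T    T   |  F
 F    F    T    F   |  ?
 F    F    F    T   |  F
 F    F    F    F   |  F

Row P_1=T, P_2=F, P_3=T, P_4=F: (P_4 & P_2) = F, (~(P_1 <-> P_3) & P_4 & (P_2 ^ P_1)) = F, so the formula = F.
Row P_1=T, P_2=F, P_3=F, P_4=F: (P_4 & P_2) = F, (~(P_1 <-> P_3) & P_4 & (P_2 ^ P_1)) = F, so the formula = F.
Row P_1=F, P_2=T, P_3=T, P_4=T: (P_4 & P_2) = T, (~(P_1 <-> P_3) & P_4 & (P_2 ^ P_1)) = T, so the formula = T.
Row P_1=F, P_2=T, P_3=F, P_4=F: (P_4 & P_2) = F, (~(P_1 <-> P_3) & P_4 & (P_2 ^ P_1)) = F, so the formula = F.
Row P_1=F, P_2=F, P_3=T, P_4=F: (P_4 & P_2) = F, (~(P_1 <-> P_3) & P_4 & (P_2 ^ P_1)) = F, so the formula = F.

F, F, T, F, F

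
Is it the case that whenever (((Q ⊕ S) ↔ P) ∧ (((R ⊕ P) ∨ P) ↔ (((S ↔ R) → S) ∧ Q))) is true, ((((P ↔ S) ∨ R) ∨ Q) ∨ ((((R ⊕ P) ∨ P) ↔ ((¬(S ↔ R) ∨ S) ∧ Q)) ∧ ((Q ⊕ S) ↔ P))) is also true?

P | Q | R | S | φ | ψ
- | - | - | - | - | -
F | F | F | F | T | T
F | F | F | T | F | F
F | F | T | F | F | T
F | F | T | T | F | T
F | T | F | F | F | T
F | T | F | T | F | T
F | T | T | F | F | T
F | T | T | T | T | T
T | F | F | F | F | F
T | F | F | T | F | T
T | F | T | F | F | T
T | F | T | T | F | T
T | T | F | F | F | T
T | T | F | T | F | T
T | T | T | F | T | T
T | T | T | T | F | T
In every row where φ is true, ψ is also true, so φ ⊨ ψ.

yes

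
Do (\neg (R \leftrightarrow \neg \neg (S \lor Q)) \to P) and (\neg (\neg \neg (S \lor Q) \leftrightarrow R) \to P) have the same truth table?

equivalent

P  Q  R  S  |  φ  ψ
F  F  F  F  |  T  T
F  F  F  T  |  F  F
F  F  T  F  |  F  F
F  F  T  T  |  T  T
F  T  F  F  |  F  F
F  T  F  T  |  F  F
F  T  T  F  |  T  T
F  T  T  T  |  T  T
T  F  F  F  |  T  T
T  F  F  T  |  T  T
T  F  T  F  |  T  T
T  F  T  T  |  T  T
T  T  F  F  |  T  T
T  T  F  T  |  T  T
T  T  T  F  |  T  T
T  T  T  T  |  T  T
The columns for φ and ψ agree on every row, so they are logically equivalent.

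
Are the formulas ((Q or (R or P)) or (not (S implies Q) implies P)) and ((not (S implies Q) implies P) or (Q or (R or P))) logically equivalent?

equivalent

  P      Q      R      S    |    φ      ψ  
 True   True   True   True  |   True   True
 True   True   True  False  |   True   True
 True   True  False   True  |   True   True
 True   True  False  False  |   True   True
 True  False   True   True  |   True   True
 True  False   True  False  |   True   True
 True  False  False   True  |   True   True
 True  False  False  False  |   True   True
False   True   True   True  |   True   True
False   True   True  False  |   True   True
False   True  False   True  |   True   True
False   True  False  False  |   True   True
False  False   True   True  |   True   True
False  False   True  False  |   True   True
False  False  False   True  |  False  False
False  False  False  False  |   True   True
The columns for φ and ψ agree on every row, so they are logically equivalent.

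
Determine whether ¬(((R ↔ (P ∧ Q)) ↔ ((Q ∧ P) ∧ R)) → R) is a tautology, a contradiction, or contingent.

contingent

P | Q | R | (P ∧ Q) | (R ↔ (P ∧ Q)) | (Q ∧ P) | ((Q ∧ P) ∧ R) | φ
- | - | - | ------- | ------------- | ------- | ------------- | -
T | T | T |    T    |       T       |    T    |       T       | F
T | T | F |    T    |       F       |    T    |       F       | T
T | F | T |    F    |       F       |    F    |       F       | F
T | F | F |    F    |       T       |    F    |       F       | F
F | T | T |    F    |       F       |    F    |       F       | F
F | T | F |    F    |       T       |    F    |       F       | F
F | F | T |    F    |       F       |    F    |       F       | F
F | F | F |    F    |       T       |    F    |       F       | F
1 of 8 rows are T, so the formula is contingent.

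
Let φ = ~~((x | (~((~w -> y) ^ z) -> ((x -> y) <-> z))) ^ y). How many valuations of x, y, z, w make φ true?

x | y | z | w || φ
F | F | F | F || F
F | F | F | T || T
F | F | T | F || T
F | F | T | T || T
F | T | F | F || F
F | T | F | T || F
F | T | T | F || F
F | T | T | T || F
T | F | F | F || T
T | F | F | T || T
T | F | T | F || T
T | F | T | T || T
T | T | F | F || F
T | T | F | T || F
T | T | T | F || F
T | T | T | T || F
The formula is true on 7 of the 16 rows.

7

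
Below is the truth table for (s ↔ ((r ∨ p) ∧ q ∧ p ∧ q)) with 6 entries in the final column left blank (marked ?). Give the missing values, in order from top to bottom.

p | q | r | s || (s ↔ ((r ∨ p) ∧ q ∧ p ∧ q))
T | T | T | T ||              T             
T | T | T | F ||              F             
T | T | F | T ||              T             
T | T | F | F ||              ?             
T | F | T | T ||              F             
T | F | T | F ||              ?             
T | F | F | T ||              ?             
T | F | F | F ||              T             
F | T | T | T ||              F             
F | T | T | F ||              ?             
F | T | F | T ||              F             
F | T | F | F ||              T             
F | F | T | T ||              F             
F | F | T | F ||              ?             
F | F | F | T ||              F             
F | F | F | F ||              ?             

Row p=T, q=T, r=F, s=F: ((r ∨ p) ∧ q ∧ p ∧ q) = T, so (s ↔ ((r ∨ p) ∧ q ∧ p ∧ q)) = F.
Row p=T, q=F, r=T, s=F: ((r ∨ p) ∧ q ∧ p ∧ q) = F, so (s ↔ ((r ∨ p) ∧ q ∧ p ∧ q)) = T.
Row p=T, q=F, r=F, s=T: ((r ∨ p) ∧ q ∧ p ∧ q) = F, so (s ↔ ((r ∨ p) ∧ q ∧ p ∧ q)) = F.
Row p=F, q=T, r=T, s=F: ((r ∨ p) ∧ q ∧ p ∧ q) = F, so (s ↔ ((r ∨ p) ∧ q ∧ p ∧ q)) = T.
Row p=F, q=F, r=T, s=F: ((r ∨ p) ∧ q ∧ p ∧ q) = F, so (s ↔ ((r ∨ p) ∧ q ∧ p ∧ q)) = T.
Row p=F, q=F, r=F, s=F: ((r ∨ p) ∧ q ∧ p ∧ q) = F, so (s ↔ ((r ∨ p) ∧ q ∧ p ∧ q)) = T.

F, T, F, T, T, T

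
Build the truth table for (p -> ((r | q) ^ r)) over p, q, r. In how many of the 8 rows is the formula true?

p  q  r     (p -> ((r | q) ^ r))
0  0  0              1          
0  0  1              1          
0  1  0              1          
0  1  1              1          
1  0  0              0          
1  0  1              0          
1  1  0              1          
1  1  1              0          
The formula is true on 5 of the 8 rows.

5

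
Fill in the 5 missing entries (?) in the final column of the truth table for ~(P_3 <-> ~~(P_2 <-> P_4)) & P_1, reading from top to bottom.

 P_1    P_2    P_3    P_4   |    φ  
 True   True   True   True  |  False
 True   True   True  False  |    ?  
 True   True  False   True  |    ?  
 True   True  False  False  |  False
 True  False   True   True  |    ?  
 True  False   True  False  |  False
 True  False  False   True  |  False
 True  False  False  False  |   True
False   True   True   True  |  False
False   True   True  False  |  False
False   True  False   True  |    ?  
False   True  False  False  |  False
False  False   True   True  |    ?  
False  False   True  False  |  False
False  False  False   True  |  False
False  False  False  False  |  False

Row P_1=True, P_2=True, P_3=True, P_4=False: ~(P_3 <-> ~~(P_2 <-> P_4)) = True, so the formula = True.
Row P_1=True, P_2=True, P_3=False, P_4=True: ~(P_3 <-> ~~(P_2 <-> P_4)) = True, so the formula = True.
Row P_1=True, P_2=False, P_3=True, P_4=True: ~(P_3 <-> ~~(P_2 <-> P_4)) = True, so the formula = True.
Row P_1=False, P_2=True, P_3=False, P_4=True: ~(P_3 <-> ~~(P_2 <-> P_4)) = True, so the formula = False.
Row P_1=False, P_2=False, P_3=True, P_4=True: ~(P_3 <-> ~~(P_2 <-> P_4)) = True, so the formula = False.

True, True, True, False, False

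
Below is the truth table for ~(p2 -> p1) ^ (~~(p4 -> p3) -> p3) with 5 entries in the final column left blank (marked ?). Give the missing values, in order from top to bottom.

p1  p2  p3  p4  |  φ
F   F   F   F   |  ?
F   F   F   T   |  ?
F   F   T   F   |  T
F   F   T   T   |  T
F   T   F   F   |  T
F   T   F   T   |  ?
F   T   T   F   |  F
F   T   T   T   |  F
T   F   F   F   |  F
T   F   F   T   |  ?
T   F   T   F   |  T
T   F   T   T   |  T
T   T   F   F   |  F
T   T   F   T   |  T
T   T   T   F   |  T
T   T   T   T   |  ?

F, T, F, T, T

Row p1=F, p2=F, p3=F, p4=F: ~(p2 -> p1) = F, (~~(p4 -> p3) -> p3) = F, so the formula = F.
Row p1=F, p2=F, p3=F, p4=T: ~(p2 -> p1) = F, (~~(p4 -> p3) -> p3) = T, so the formula = T.
Row p1=F, p2=T, p3=F, p4=T: ~(p2 -> p1) = T, (~~(p4 -> p3) -> p3) = T, so the formula = F.
Row p1=T, p2=F, p3=F, p4=T: ~(p2 -> p1) = F, (~~(p4 -> p3) -> p3) = T, so the formula = T.
Row p1=T, p2=T, p3=T, p4=T: ~(p2 -> p1) = F, (~~(p4 -> p3) -> p3) = T, so the formula = T.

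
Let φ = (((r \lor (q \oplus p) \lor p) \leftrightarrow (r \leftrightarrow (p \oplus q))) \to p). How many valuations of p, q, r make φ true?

7

p | q | r || (q \oplus p) | (r \lor (q \oplus p) \lor p) | (p \oplus q) | φ
T | T | T ||      F       |              T               |      F       | T
T | T | F ||      F       |              T               |      F       | T
T | F | T ||      T       |              T               |      T       | T
T | F | F ||      T       |              T               |      T       | T
F | T | T ||      T       |              T               |      T       | F
F | T | F ||      T       |              T               |      T       | T
F | F | T ||      F       |              T               |      F       | T
F | F | F ||      F       |              F               |      F       | T
The formula is true on 7 of the 8 rows.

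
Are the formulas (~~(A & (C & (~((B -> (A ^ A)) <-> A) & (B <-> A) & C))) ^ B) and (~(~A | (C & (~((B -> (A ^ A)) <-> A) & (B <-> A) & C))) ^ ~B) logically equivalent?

not equivalent

A | B | C || φ | ψ
F | F | F || F | T
F | F | T || F | T
F | T | F || T | F
F | T | T || T | F
T | F | F || F | F
T | F | T || F | F
T | T | F || T | T
T | T | T || F | F
The columns differ at A=F, B=F, C=F (φ=F, ψ=T), so they are not equivalent.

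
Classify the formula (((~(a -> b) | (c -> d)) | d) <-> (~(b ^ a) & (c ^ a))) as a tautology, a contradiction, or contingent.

contingent

a  b  c  d     (a -> b)  ~(a -> b)  (c -> d)  (~(a -> b) | (c -> d))  ((~(a -> b) | (c -> d)) | d)  (b ^ a)  ~(b ^ a)  (c ^ a)  (~(b ^ a) & (c ^ a))  φ
F  F  F  F        T          F         T                T                          T                   F        T         F              F            F
F  F  F  T        T          F         T                T                          T                   F        T         F              F            F
F  F  T  F        T          F         F                F                          F                   F        T         T              T            F
F  F  T  T        T          F         T                T                          T                   F        T         T              T            T
F  T  F  F        T          F         T                T                          T                   T        F         F              F            F
F  T  F  T        T          F         T                T                          T                   T        F         F              F            F
F  T  T  F        T          F         F                F                          F                   T        F         T              F            T
F  T  T  T        T          F         T                T                          T                   T        F         T              F            F
T  F  F  F        F          T         T                T                          T                   T        F         T              F            F
T  F  F  T        F          T         T                T                          T                   T        F         T              F            F
T  F  T  F        F          T         F                T                          T                   T        F         F              F            F
T  F  T  T        F          T         T                T                          T                   T        F         F              F            F
T  T  F  F        T          F         T                T                          T                   F        T         T              T            T
T  T  F  T        T          F         T                T                          T                   F        T         T              T            T
T  T  T  F        T          F         F                F                          F                   F        T         F              F            T
T  T  T  T        T          F         T                T                          T                   F        T         F              F            F
5 of 16 rows are T, so the formula is contingent.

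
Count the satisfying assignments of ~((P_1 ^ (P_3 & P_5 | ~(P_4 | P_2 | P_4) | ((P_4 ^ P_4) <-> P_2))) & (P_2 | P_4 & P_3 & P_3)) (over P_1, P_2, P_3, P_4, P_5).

P_1 | P_2 | P_3 | P_4 | P_5 || φ
 1  |  1  |  1  |  1  |  1  || 1
 1  |  1  |  1  |  1  |  0  || 0
 1  |  1  |  1  |  0  |  1  || 1
 1  |  1  |  1  |  0  |  0  || 0
 1  |  1  |  0  |  1  |  1  || 0
 1  |  1  |  0  |  1  |  0  || 0
 1  |  1  |  0  |  0  |  1  || 0
 1  |  1  |  0  |  0  |  0  || 0
 1  |  0  |  1  |  1  |  1  || 1
 1  |  0  |  1  |  1  |  0  || 1
 1  |  0  |  1  |  0  |  1  || 1
 1  |  0  |  1  |  0  |  0  || 1
 1  |  0  |  0  |  1  |  1  || 1
 1  |  0  |  0  |  1  |  0  || 1
 1  |  0  |  0  |  0  |  1  || 1
 1  |  0  |  0  |  0  |  0  || 1
 0  |  1  |  1  |  1  |  1  || 0
 0  |  1  |  1  |  1  |  0  || 1
 0  |  1  |  1  |  0  |  1  || 0
 0  |  1  |  1  |  0  |  0  || 1
 0  |  1  |  0  |  1  |  1  || 1
 0  |  1  |  0  |  1  |  0  || 1
 0  |  1  |  0  |  0  |  1  || 1
 0  |  1  |  0  |  0  |  0  || 1
 0  |  0  |  1  |  1  |  1  || 0
 0  |  0  |  1  |  1  |  0  || 0
 0  |  0  |  1  |  0  |  1  || 1
 0  |  0  |  1  |  0  |  0  || 1
 0  |  0  |  0  |  1  |  1  || 1
 0  |  0  |  0  |  1  |  0  || 1
 0  |  0  |  0  |  0  |  1  || 1
 0  |  0  |  0  |  0  |  0  || 1
The formula is true on 22 of the 32 rows.

22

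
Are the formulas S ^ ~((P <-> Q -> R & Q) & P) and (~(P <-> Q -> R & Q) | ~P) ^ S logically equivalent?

equivalent

P | Q | R | S || φ | ψ
1 | 1 | 1 | 1 || 1 | 1
1 | 1 | 1 | 0 || 0 | 0
1 | 1 | 0 | 1 || 0 | 0
1 | 1 | 0 | 0 || 1 | 1
1 | 0 | 1 | 1 || 1 | 1
1 | 0 | 1 | 0 || 0 | 0
1 | 0 | 0 | 1 || 1 | 1
1 | 0 | 0 | 0 || 0 | 0
0 | 1 | 1 | 1 || 0 | 0
0 | 1 | 1 | 0 || 1 | 1
0 | 1 | 0 | 1 || 0 | 0
0 | 1 | 0 | 0 || 1 | 1
0 | 0 | 1 | 1 || 0 | 0
0 | 0 | 1 | 0 || 1 | 1
0 | 0 | 0 | 1 || 0 | 0
0 | 0 | 0 | 0 || 1 | 1
The columns for φ and ψ agree on every row, so they are logically equivalent.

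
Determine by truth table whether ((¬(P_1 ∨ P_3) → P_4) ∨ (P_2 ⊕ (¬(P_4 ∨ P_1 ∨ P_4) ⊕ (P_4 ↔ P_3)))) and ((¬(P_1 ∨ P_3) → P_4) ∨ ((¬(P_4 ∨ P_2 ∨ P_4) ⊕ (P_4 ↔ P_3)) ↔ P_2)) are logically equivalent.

not equivalent

P_1 | P_2 | P_3 | P_4 | φ | ψ
--- | --- | --- | --- | - | -
 F  |  F  |  F  |  F  | F | T
 F  |  F  |  F  |  T  | T | T
 F  |  F  |  T  |  F  | T | T
 F  |  F  |  T  |  T  | T | T
 F  |  T  |  F  |  F  | T | T
 F  |  T  |  F  |  T  | T | T
 F  |  T  |  T  |  F  | T | T
 F  |  T  |  T  |  T  | T | T
 T  |  F  |  F  |  F  | T | T
 T  |  F  |  F  |  T  | T | T
 T  |  F  |  T  |  F  | T | T
 T  |  F  |  T  |  T  | T | T
 T  |  T  |  F  |  F  | T | T
 T  |  T  |  F  |  T  | T | T
 T  |  T  |  T  |  F  | T | T
 T  |  T  |  T  |  T  | T | T
The columns differ at P_1=F, P_2=F, P_3=F, P_4=F (φ=F, ψ=T), so they are not equivalent.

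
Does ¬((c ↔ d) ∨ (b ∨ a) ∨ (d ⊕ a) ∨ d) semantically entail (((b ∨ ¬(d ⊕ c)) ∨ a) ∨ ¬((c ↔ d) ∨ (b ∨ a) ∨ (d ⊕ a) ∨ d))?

a | b | c | d || φ | ψ
1 | 1 | 1 | 1 || 0 | 1
1 | 1 | 1 | 0 || 0 | 1
1 | 1 | 0 | 1 || 0 | 1
1 | 1 | 0 | 0 || 0 | 1
1 | 0 | 1 | 1 || 0 | 1
1 | 0 | 1 | 0 || 0 | 1
1 | 0 | 0 | 1 || 0 | 1
1 | 0 | 0 | 0 || 0 | 1
0 | 1 | 1 | 1 || 0 | 1
0 | 1 | 1 | 0 || 0 | 1
0 | 1 | 0 | 1 || 0 | 1
0 | 1 | 0 | 0 || 0 | 1
0 | 0 | 1 | 1 || 0 | 1
0 | 0 | 1 | 0 || 1 | 1
0 | 0 | 0 | 1 || 0 | 0
0 | 0 | 0 | 0 || 0 | 1
In every row where φ is true, ψ is also true, so φ ⊨ ψ.

yes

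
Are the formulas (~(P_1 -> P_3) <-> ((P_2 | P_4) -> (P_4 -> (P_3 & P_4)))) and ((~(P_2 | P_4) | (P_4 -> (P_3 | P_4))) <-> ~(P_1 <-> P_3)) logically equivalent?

P_1 | P_2 | P_3 | P_4 || φ | ψ
 F  |  F  |  F  |  F  || F | F
 F  |  F  |  F  |  T  || T | F
 F  |  F  |  T  |  F  || F | T
 F  |  F  |  T  |  T  || F | T
 F  |  T  |  F  |  F  || F | F
 F  |  T  |  F  |  T  || T | F
 F  |  T  |  T  |  F  || F | T
 F  |  T  |  T  |  T  || F | T
 T  |  F  |  F  |  F  || T | T
 T  |  F  |  F  |  T  || F | T
 T  |  F  |  T  |  F  || F | F
 T  |  F  |  T  |  T  || F | F
 T  |  T  |  F  |  F  || T | T
 T  |  T  |  F  |  T  || F | T
 T  |  T  |  T  |  F  || F | F
 T  |  T  |  T  |  T  || F | F
The columns differ at P_1=F, P_2=F, P_3=F, P_4=T (φ=T, ψ=F), so they are not equivalent.

not equivalent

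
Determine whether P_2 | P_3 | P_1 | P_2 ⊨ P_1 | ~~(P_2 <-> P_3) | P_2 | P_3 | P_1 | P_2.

P_1 | P_2 | P_3 | φ | ψ
--- | --- | --- | - | -
 F  |  F  |  F  | F | T
 F  |  F  |  T  | T | T
 F  |  T  |  F  | T | T
 F  |  T  |  T  | T | T
 T  |  F  |  F  | T | T
 T  |  F  |  T  | T | T
 T  |  T  |  F  | T | T
 T  |  T  |  T  | T | T
In every row where φ is true, ψ is also true, so φ ⊨ ψ.

yes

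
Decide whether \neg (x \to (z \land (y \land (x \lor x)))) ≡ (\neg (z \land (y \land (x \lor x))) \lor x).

not equivalent

x | y | z | φ | ψ
- | - | - | - | -
T | T | T | F | T
T | T | F | T | T
T | F | T | T | T
T | F | F | T | T
F | T | T | F | T
F | T | F | F | T
F | F | T | F | T
F | F | F | F | T
The columns differ at x=T, y=T, z=T (φ=F, ψ=T), so they are not equivalent.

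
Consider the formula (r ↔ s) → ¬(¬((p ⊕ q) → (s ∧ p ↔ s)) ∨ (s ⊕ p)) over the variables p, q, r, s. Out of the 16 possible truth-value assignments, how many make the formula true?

12

p | q | r | s | φ
- | - | - | - | -
T | T | T | T | T
T | T | T | F | T
T | T | F | T | T
T | T | F | F | F
T | F | T | T | T
T | F | T | F | T
T | F | F | T | T
T | F | F | F | F
F | T | T | T | F
F | T | T | F | T
F | T | F | T | T
F | T | F | F | T
F | F | T | T | F
F | F | T | F | T
F | F | F | T | T
F | F | F | F | T
The formula is true on 12 of the 16 rows.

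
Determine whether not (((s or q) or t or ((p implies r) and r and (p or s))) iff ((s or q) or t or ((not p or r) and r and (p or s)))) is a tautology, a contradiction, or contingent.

p  q  r  s  t  |  φ
F  F  F  F  F  |  F
F  F  F  F  T  |  F
F  F  F  T  F  |  F
F  F  F  T  T  |  F
F  F  T  F  F  |  F
F  F  T  F  T  |  F
F  F  T  T  F  |  F
F  F  T  T  T  |  F
F  T  F  F  F  |  F
F  T  F  F  T  |  F
F  T  F  T  F  |  F
F  T  F  T  T  |  F
F  T  T  F  F  |  F
F  T  T  F  T  |  F
F  T  T  T  F  |  F
F  T  T  T  T  |  F
T  F  F  F  F  |  F
T  F  F  F  T  |  F
T  F  F  T  F  |  F
T  F  F  T  T  |  F
T  F  T  F  F  |  F
T  F  T  F  T  |  F
T  F  T  T  F  |  F
T  F  T  T  T  |  F
T  T  F  F  F  |  F
T  T  F  F  T  |  F
T  T  F  T  F  |  F
T  T  F  T  T  |  F
T  T  T  F  F  |  F
T  T  T  F  T  |  F
T  T  T  T  F  |  F
T  T  T  T  T  |  F
Every row is F, so the formula is a contradiction.

contradiction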